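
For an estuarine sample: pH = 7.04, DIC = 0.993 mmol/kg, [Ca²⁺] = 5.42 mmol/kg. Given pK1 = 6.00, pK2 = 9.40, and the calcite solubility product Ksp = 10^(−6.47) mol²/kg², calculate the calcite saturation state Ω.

Ω = 0.0633

α₂ = 1 / (1 + [H⁺]/K2 + [H⁺]²/(K1K2)) = 1 / (1 + 10^+2.36 + 10^+1.32)
   = 1 / (1 + 229.09 + 20.893) = 1/250.98 = 0.003984
[CO3²⁻] = α₂ × DIC = 0.003984 × 0.993 = 0.003956 mmol/kg = 3.956 μmol/kg
Ksp = 10^(−6.47) = 3.388×10^-7
Ω = [Ca²⁺][CO3²⁻]/Ksp = (5.42×10^-3)(3.956×10^-6) / 3.388×10^-7 = 0.0633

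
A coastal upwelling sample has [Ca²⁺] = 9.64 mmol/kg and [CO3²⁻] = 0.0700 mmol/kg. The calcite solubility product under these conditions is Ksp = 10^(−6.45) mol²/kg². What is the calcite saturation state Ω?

Ksp = 10^(−6.45) = 3.548×10^-7
Ω = [Ca²⁺][CO3²⁻]/Ksp = (9.64×10^-3)(0.0700×10^-3) / 3.548×10^-7 = 1.90

Ω = 1.90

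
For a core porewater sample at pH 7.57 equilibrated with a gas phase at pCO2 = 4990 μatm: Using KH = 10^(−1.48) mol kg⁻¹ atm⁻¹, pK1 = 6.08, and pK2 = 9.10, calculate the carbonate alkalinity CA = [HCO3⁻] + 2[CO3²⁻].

[CO2*] = KH · pCO2 = 10^(−1.48) × 4990×10^-6 = 1.652×10^-4 mol/kg
α₀ = 1/(1 + K1/[H⁺] + K1K2/[H⁺]²) = 1/(1 + 10^+1.49 + 10^-0.04) = 0.03047
DIC = [CO2*]/α₀ = 1.652×10^-4 / 0.03047 = 5.422 mmol/kg
CA = (α₁ + 2α₂)·DIC = (0.9417 + 2×0.02779) × 5.422 = 5.41 mmol/kg

CA = 5.41 mmol/kg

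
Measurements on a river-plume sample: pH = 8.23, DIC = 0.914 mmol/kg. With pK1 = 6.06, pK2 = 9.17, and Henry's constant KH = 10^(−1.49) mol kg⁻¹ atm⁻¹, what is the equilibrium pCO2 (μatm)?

α₀ = 1 / (1 + K1/[H⁺] + K1K2/[H⁺]²) = 1 / (1 + 10^+2.17 + 10^+1.23)
   = 1 / (1 + 147.91 + 16.982) = 1/165.89 = 0.006028
[CO2*] = α₀ × DIC = 0.006028 × 0.914 = 0.005510 mmol/kg = 5.510 μmol/kg
pCO2 = [CO2*]/KH = 5.510×10^-6 / 3.236×10^-2 = 170 μatm

pCO2 = 170 μatm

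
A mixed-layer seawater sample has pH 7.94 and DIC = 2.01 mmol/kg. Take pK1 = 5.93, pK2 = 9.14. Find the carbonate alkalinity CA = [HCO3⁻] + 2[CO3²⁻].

CA = [HCO3⁻] + 2[CO3²⁻] = (α₁ + 2α₂)·DIC
At pH 7.94: [H⁺]/K1 = 10^-2.01 = 0.0097724, K2/[H⁺] = 10^-1.20 = 0.063096
α₁ = 1/(1 + 0.0097724 + 0.063096) = 1/1.0729 = 0.9321; α₂ = α₁·K2/[H⁺] = 0.05881
α₁ + 2α₂ = 1.0497
CA = 1.0497 × 2.01 = 2.11 mmol/kg

CA = 2.11 mmol/kg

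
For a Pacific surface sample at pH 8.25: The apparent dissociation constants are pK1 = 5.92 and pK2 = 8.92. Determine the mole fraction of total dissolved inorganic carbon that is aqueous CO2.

α₀ = 1 / (1 + K1/[H⁺] + K1K2/[H⁺]²) = 1 / (1 + 10^+2.33 + 10^+1.66)
   = 1 / (1 + 213.80 + 45.709) = 1/260.51 = 0.003839

α₀ = 0.00384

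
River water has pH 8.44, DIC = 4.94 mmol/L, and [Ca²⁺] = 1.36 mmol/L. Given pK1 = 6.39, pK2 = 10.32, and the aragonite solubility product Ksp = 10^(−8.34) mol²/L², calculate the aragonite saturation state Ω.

Ω = 19.0

α₂ = 1 / (1 + [H⁺]/K2 + [H⁺]²/(K1K2)) = 1 / (1 + 10^+1.88 + 10^-0.17)
   = 1 / (1 + 75.858 + 0.67608) = 1/77.534 = 0.01290
[CO3²⁻] = α₂ × DIC = 0.01290 × 4.94 = 0.06371 mmol/L
Ksp = 10^(−8.34) = 4.571×10^-9
Ω = [Ca²⁺][CO3²⁻]/Ksp = (1.36×10^-3)(6.371×10^-5) / 4.571×10^-9 = 19.0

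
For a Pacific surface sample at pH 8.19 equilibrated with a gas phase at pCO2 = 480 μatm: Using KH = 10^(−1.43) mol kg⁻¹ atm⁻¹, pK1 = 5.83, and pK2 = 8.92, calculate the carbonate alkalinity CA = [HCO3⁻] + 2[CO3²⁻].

CA = 5.61 mmol/kg

[CO2*] = KH · pCO2 = 10^(−1.43) × 480×10^-6 = 1.783×10^-5 mol/kg
α₀ = 1/(1 + K1/[H⁺] + K1K2/[H⁺]²) = 1/(1 + 10^+2.36 + 10^+1.63) = 0.003666
DIC = [CO2*]/α₀ = 1.783×10^-5 / 0.003666 = 4.864 mmol/kg
CA = (α₁ + 2α₂)·DIC = (0.8399 + 2×0.1564) × 4.864 = 5.61 mmol/kg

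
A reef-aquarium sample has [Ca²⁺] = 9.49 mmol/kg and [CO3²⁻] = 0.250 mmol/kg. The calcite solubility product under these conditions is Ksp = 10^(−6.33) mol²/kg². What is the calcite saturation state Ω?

Ω = 5.07

Ksp = 10^(−6.33) = 4.677×10^-7
Ω = [Ca²⁺][CO3²⁻]/Ksp = (9.49×10^-3)(0.250×10^-3) / 4.677×10^-7 = 5.07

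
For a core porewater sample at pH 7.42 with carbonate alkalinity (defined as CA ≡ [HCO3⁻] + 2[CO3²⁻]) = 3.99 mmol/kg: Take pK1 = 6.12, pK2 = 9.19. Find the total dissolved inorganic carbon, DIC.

DIC = 4.12 mmol/kg

CA = [HCO3⁻] + 2[CO3²⁻] = (α₁ + 2α₂)·DIC
At pH 7.42: [H⁺]/K1 = 10^-1.30 = 0.050119, K2/[H⁺] = 10^-1.77 = 0.016982
α₁ = 1/(1 + 0.050119 + 0.016982) = 1/1.0671 = 0.9371; α₂ = α₁·K2/[H⁺] = 0.01591
α₁ + 2α₂ = 0.9689
DIC = CA / (α₁ + 2α₂) = 3.99 / 0.9689 = 4.12 mmol/kg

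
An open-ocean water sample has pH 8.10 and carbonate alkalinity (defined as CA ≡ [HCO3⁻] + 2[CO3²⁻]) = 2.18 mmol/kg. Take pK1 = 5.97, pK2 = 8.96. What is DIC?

CA = [HCO3⁻] + 2[CO3²⁻] = (α₁ + 2α₂)·DIC
At pH 8.10: [H⁺]/K1 = 10^-2.13 = 0.0074131, K2/[H⁺] = 10^-0.86 = 0.13804
α₁ = 1/(1 + 0.0074131 + 0.13804) = 1/1.1455 = 0.8730; α₂ = α₁·K2/[H⁺] = 0.1205
α₁ + 2α₂ = 1.1140
DIC = CA / (α₁ + 2α₂) = 2.18 / 1.1140 = 1.96 mmol/kg

DIC = 1.96 mmol/kg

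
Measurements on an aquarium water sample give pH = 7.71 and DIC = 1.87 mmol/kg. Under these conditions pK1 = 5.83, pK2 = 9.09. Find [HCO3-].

α₁ = 1 / (1 + [H⁺]/K1 + K2/[H⁺]) = 1 / (1 + 10^-1.88 + 10^-1.38)
   = 1 / (1 + 0.013183 + 0.041687) = 1/1.0549 = 0.9480
[HCO3⁻] = α₁ × DIC = 0.9480 × 1.87 = 1.77 mmol/kg

[HCO3⁻] = 1.77 mmol/kg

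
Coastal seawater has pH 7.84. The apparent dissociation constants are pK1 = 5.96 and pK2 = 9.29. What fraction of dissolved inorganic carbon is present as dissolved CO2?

α₀ = 0.0126

α₀ = 1 / (1 + K1/[H⁺] + K1K2/[H⁺]²) = 1 / (1 + 10^+1.88 + 10^+0.43)
   = 1 / (1 + 75.858 + 2.6915) = 1/79.549 = 0.01257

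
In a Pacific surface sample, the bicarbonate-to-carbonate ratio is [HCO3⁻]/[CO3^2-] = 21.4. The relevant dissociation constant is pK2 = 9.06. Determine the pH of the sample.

From K2 = [H⁺][CO3^2-]/[HCO3⁻]:  pH = pK2 − log₁₀([HCO3⁻]/[CO3^2-])
log₁₀(21.4) = +1.330
pH = 9.06 − (+1.330) = 7.73

pH = 7.73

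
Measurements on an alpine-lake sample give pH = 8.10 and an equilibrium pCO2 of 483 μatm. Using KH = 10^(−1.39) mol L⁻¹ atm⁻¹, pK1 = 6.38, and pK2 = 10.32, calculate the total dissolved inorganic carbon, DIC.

DIC = 1.06 mmol/L

[CO2*] = KH · pCO2 = 10^(−1.39) × 483×10^-6 = 1.968×10^-5 mol/L
α₀ = 1/(1 + K1/[H⁺] + K1K2/[H⁺]²) = 1/(1 + 10^+1.72 + 10^-0.50) = 0.01859
DIC = [CO2*]/α₀ = 1.968×10^-5 / 0.01859 = 1.06 mmol/L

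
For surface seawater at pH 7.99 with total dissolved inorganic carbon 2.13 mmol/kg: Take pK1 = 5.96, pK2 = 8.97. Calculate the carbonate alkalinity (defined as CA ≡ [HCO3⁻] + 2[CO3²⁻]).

CA = [HCO3⁻] + 2[CO3²⁻] = (α₁ + 2α₂)·DIC
At pH 7.99: [H⁺]/K1 = 10^-2.03 = 0.0093325, K2/[H⁺] = 10^-0.98 = 0.10471
α₁ = 1/(1 + 0.0093325 + 0.10471) = 1/1.1140 = 0.8976; α₂ = α₁·K2/[H⁺] = 0.09399
α₁ + 2α₂ = 1.0856
CA = 1.0856 × 2.13 = 2.31 mmol/kg

CA = 2.31 mmol/kg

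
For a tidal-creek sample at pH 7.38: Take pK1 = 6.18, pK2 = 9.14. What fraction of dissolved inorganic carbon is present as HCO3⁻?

α₁ = 0.926

α₁ = 1 / (1 + [H⁺]/K1 + K2/[H⁺]) = 1 / (1 + 10^-1.20 + 10^-1.76)
   = 1 / (1 + 0.063096 + 0.017378) = 1/1.0805 = 0.9255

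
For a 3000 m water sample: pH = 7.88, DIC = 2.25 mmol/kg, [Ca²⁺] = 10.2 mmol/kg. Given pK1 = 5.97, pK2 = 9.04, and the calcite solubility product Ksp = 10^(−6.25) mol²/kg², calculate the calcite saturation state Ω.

α₂ = 1 / (1 + [H⁺]/K2 + [H⁺]²/(K1K2)) = 1 / (1 + 10^+1.16 + 10^-0.75)
   = 1 / (1 + 14.454 + 0.17783) = 1/15.632 = 0.06397
[CO3²⁻] = α₂ × DIC = 0.06397 × 2.25 = 0.1439 mmol/kg
Ksp = 10^(−6.25) = 5.623×10^-7
Ω = [Ca²⁺][CO3²⁻]/Ksp = (10.2×10^-3)(1.439×10^-4) / 5.623×10^-7 = 2.61

Ω = 2.61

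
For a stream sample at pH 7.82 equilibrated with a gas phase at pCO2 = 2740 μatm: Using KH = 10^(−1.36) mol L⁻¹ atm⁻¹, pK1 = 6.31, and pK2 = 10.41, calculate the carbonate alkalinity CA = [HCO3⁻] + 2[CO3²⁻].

[CO2*] = KH · pCO2 = 10^(−1.36) × 2740×10^-6 = 1.196×10^-4 mol/L
α₀ = 1/(1 + K1/[H⁺] + K1K2/[H⁺]²) = 1/(1 + 10^+1.51 + 10^-1.08) = 0.02990
DIC = [CO2*]/α₀ = 1.196×10^-4 / 0.02990 = 4.000 mmol/L
CA = (α₁ + 2α₂)·DIC = (0.9676 + 2×0.002487) × 4.000 = 3.89 mmol/L

CA = 3.89 mmol/L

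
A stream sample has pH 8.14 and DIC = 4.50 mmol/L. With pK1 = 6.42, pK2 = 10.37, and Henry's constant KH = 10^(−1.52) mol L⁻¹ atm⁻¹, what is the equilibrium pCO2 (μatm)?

α₀ = 1 / (1 + K1/[H⁺] + K1K2/[H⁺]²) = 1 / (1 + 10^+1.72 + 10^-0.51)
   = 1 / (1 + 52.481 + 0.30903) = 1/53.790 = 0.01859
[CO2*] = α₀ × DIC = 0.01859 × 4.50 = 0.08366 mmol/L
pCO2 = [CO2*]/KH = 8.366×10^-5 / 3.020×10^-2 = 2770 μatm

pCO2 = 2770 μatm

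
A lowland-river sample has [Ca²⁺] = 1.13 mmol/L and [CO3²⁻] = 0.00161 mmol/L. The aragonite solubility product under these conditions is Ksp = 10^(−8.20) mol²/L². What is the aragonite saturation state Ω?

Ksp = 10^(−8.20) = 6.310×10^-9
Ω = [Ca²⁺][CO3²⁻]/Ksp = (1.13×10^-3)(0.00161×10^-3) / 6.310×10^-9 = 0.288

Ω = 0.288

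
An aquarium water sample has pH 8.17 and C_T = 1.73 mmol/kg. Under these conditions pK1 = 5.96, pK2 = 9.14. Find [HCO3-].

[HCO3⁻] = 1.55 mmol/kg

α₁ = 1 / (1 + [H⁺]/K1 + K2/[H⁺]) = 1 / (1 + 10^-2.21 + 10^-0.97)
   = 1 / (1 + 0.0061660 + 0.10715) = 1/1.1133 = 0.8982
[HCO3⁻] = α₁ × DIC = 0.8982 × 1.73 = 1.55 mmol/kg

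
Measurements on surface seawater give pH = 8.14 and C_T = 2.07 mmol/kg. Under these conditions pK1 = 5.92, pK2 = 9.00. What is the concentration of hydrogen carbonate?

[HCO3⁻] = 1.81 mmol/kg

α₁ = 1 / (1 + [H⁺]/K1 + K2/[H⁺]) = 1 / (1 + 10^-2.22 + 10^-0.86)
   = 1 / (1 + 0.0060256 + 0.13804) = 1/1.1441 = 0.8741
[HCO3⁻] = α₁ × DIC = 0.8741 × 2.07 = 1.81 mmol/kg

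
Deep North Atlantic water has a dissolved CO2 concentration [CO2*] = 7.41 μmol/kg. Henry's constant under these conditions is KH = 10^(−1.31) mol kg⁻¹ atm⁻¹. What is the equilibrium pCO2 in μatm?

KH = 10^(−1.31) = 4.898×10^-2 mol kg⁻¹ atm⁻¹
pCO2 = [CO2*]/KH = 7.41×10^-6 / 4.898×10^-2 = 1.51×10^-4 atm = 151 μatm

pCO2 = 151 μatm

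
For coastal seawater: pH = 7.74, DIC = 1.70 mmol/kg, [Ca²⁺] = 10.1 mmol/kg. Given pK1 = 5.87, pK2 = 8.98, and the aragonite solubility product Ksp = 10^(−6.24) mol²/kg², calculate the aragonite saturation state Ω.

α₂ = 1 / (1 + [H⁺]/K2 + [H⁺]²/(K1K2)) = 1 / (1 + 10^+1.24 + 10^-0.63)
   = 1 / (1 + 17.378 + 0.23442) = 1/18.612 = 0.05373
[CO3²⁻] = α₂ × DIC = 0.05373 × 1.70 = 0.09134 mmol/kg
Ksp = 10^(−6.24) = 5.754×10^-7
Ω = [Ca²⁺][CO3²⁻]/Ksp = (10.1×10^-3)(9.134×10^-5) / 5.754×10^-7 = 1.60

Ω = 1.60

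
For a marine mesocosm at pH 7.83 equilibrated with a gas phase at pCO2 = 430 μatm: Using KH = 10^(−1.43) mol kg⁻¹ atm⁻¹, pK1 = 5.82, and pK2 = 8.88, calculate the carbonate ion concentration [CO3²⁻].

[CO3²⁻] = 0.146 mmol/kg

[CO2*] = KH · pCO2 = 10^(−1.43) × 430×10^-6 = 1.598×10^-5 mol/kg
α₀ = 1/(1 + K1/[H⁺] + K1K2/[H⁺]²) = 1/(1 + 10^+2.01 + 10^+0.96) = 0.008893
DIC = [CO2*]/α₀ = 1.598×10^-5 / 0.008893 = 1.796 mmol/kg
[CO3²⁻] = α₂·DIC; α₂ = 0.08110, so [CO3²⁻] = 0.08110 × 1.796 = 0.146 mmol/kg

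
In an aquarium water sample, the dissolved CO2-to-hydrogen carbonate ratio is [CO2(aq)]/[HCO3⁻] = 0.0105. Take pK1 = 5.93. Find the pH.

From K1 = [H⁺][HCO3⁻]/[CO2(aq)]:  pH = pK1 − log₁₀([CO2(aq)]/[HCO3⁻])
log₁₀(0.0105) = -1.979
pH = 5.93 − (-1.979) = 7.91

pH = 7.91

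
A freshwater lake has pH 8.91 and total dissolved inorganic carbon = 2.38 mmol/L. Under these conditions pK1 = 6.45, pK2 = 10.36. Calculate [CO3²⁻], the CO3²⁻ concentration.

[CO3²⁻] = 0.0813 mmol/L

α₂ = 1 / (1 + [H⁺]/K2 + [H⁺]²/(K1K2)) = 1 / (1 + 10^+1.45 + 10^-1.01)
   = 1 / (1 + 28.184 + 0.097724) = 1/29.282 = 0.03415
[CO3²⁻] = α₂ × DIC = 0.03415 × 2.38 = 0.0813 mmol/L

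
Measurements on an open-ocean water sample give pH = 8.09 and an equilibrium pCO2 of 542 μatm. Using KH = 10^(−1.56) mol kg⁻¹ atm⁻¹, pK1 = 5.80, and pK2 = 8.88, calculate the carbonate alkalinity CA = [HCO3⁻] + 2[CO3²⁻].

[CO2*] = KH · pCO2 = 10^(−1.56) × 542×10^-6 = 1.493×10^-5 mol/kg
α₀ = 1/(1 + K1/[H⁺] + K1K2/[H⁺]²) = 1/(1 + 10^+2.29 + 10^+1.50) = 0.004394
DIC = [CO2*]/α₀ = 1.493×10^-5 / 0.004394 = 3.398 mmol/kg
CA = (α₁ + 2α₂)·DIC = (0.8567 + 2×0.1389) × 3.398 = 3.85 mmol/kg

CA = 3.85 mmol/kg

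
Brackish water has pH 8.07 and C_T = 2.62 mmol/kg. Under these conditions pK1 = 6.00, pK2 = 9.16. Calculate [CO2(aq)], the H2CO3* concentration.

[CO2*] = 0.0205 mmol/kg

α₀ = 1 / (1 + K1/[H⁺] + K1K2/[H⁺]²) = 1 / (1 + 10^+2.07 + 10^+0.98)
   = 1 / (1 + 117.49 + 9.5499) = 1/128.04 = 0.007810
[CO2*] = α₀ × DIC = 0.007810 × 2.62 = 0.0205 mmol/kg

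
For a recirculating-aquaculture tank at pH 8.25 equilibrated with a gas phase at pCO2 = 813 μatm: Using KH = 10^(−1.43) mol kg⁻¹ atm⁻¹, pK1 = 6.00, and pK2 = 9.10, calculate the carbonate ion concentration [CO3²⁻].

[CO3²⁻] = 0.759 mmol/kg

[CO2*] = KH · pCO2 = 10^(−1.43) × 813×10^-6 = 3.021×10^-5 mol/kg
α₀ = 1/(1 + K1/[H⁺] + K1K2/[H⁺]²) = 1/(1 + 10^+2.25 + 10^+1.40) = 0.004903
DIC = [CO2*]/α₀ = 3.021×10^-5 / 0.004903 = 6.160 mmol/kg
[CO3²⁻] = α₂·DIC; α₂ = 0.1232, so [CO3²⁻] = 0.1232 × 6.160 = 0.759 mmol/kg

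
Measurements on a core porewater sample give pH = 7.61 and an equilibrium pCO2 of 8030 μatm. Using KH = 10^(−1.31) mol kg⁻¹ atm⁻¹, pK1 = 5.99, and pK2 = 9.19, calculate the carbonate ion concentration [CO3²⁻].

[CO3²⁻] = 0.431 mmol/kg

[CO2*] = KH · pCO2 = 10^(−1.31) × 8030×10^-6 = 3.933×10^-4 mol/kg
α₀ = 1/(1 + K1/[H⁺] + K1K2/[H⁺]²) = 1/(1 + 10^+1.62 + 10^+0.04) = 0.02284
DIC = [CO2*]/α₀ = 3.933×10^-4 / 0.02284 = 17.22 mmol/kg
[CO3²⁻] = α₂·DIC; α₂ = 0.02504, so [CO3²⁻] = 0.02504 × 17.22 = 0.431 mmol/kg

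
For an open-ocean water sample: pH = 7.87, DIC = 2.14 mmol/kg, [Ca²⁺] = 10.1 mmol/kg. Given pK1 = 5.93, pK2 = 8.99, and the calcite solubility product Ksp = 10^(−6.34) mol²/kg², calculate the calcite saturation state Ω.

Ω = 3.30

α₂ = 1 / (1 + [H⁺]/K2 + [H⁺]²/(K1K2)) = 1 / (1 + 10^+1.12 + 10^-0.82)
   = 1 / (1 + 13.183 + 0.15136) = 1/14.334 = 0.06976
[CO3²⁻] = α₂ × DIC = 0.06976 × 2.14 = 0.1493 mmol/kg
Ksp = 10^(−6.34) = 4.571×10^-7
Ω = [Ca²⁺][CO3²⁻]/Ksp = (10.1×10^-3)(1.493×10^-4) / 4.571×10^-7 = 3.30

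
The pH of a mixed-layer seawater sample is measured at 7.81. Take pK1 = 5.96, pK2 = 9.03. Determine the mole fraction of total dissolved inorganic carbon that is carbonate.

α₂ = 1 / (1 + [H⁺]/K2 + [H⁺]²/(K1K2)) = 1 / (1 + 10^+1.22 + 10^-0.63)
   = 1 / (1 + 16.596 + 0.23442) = 1/17.830 = 0.05608

α₂ = 0.0561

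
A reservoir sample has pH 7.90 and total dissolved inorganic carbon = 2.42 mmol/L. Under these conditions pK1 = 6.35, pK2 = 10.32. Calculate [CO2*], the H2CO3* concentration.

α₀ = 1 / (1 + K1/[H⁺] + K1K2/[H⁺]²) = 1 / (1 + 10^+1.55 + 10^-0.87)
   = 1 / (1 + 35.481 + 0.13490) = 1/36.616 = 0.02731
[CO2*] = α₀ × DIC = 0.02731 × 2.42 = 0.0661 mmol/L

[CO2*] = 0.0661 mmol/L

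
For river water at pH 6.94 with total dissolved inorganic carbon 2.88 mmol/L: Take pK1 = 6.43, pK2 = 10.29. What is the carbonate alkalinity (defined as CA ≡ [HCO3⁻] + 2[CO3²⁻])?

CA = 2.20 mmol/L

CA = [HCO3⁻] + 2[CO3²⁻] = (α₁ + 2α₂)·DIC
At pH 6.94: [H⁺]/K1 = 10^-0.51 = 0.30903, K2/[H⁺] = 10^-3.35 = 0.00044668
α₁ = 1/(1 + 0.30903 + 0.00044668) = 1/1.3095 = 0.7637; α₂ = α₁·K2/[H⁺] = 0.0003411
α₁ + 2α₂ = 0.7643
CA = 0.7643 × 2.88 = 2.20 mmol/L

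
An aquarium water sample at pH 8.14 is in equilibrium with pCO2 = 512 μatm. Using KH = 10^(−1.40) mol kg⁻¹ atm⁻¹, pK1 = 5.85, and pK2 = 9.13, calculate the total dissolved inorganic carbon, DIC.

DIC = 4.40 mmol/kg

[CO2*] = KH · pCO2 = 10^(−1.40) × 512×10^-6 = 2.038×10^-5 mol/kg
α₀ = 1/(1 + K1/[H⁺] + K1K2/[H⁺]²) = 1/(1 + 10^+2.29 + 10^+1.30) = 0.004631
DIC = [CO2*]/α₀ = 2.038×10^-5 / 0.004631 = 4.40 mmol/kg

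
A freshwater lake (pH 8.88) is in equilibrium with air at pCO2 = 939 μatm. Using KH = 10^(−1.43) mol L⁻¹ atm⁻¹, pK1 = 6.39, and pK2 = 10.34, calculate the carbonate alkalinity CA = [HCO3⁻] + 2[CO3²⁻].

CA = 11.5 mmol/L

[CO2*] = KH · pCO2 = 10^(−1.43) × 939×10^-6 = 3.489×10^-5 mol/L
α₀ = 1/(1 + K1/[H⁺] + K1K2/[H⁺]²) = 1/(1 + 10^+2.49 + 10^+1.03) = 0.003118
DIC = [CO2*]/α₀ = 3.489×10^-5 / 0.003118 = 11.19 mmol/L
CA = (α₁ + 2α₂)·DIC = (0.9635 + 2×0.03341) × 11.19 = 11.5 mmol/L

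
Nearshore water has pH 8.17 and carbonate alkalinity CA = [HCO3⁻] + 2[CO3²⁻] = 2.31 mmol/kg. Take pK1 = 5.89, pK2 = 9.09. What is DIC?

CA = [HCO3⁻] + 2[CO3²⁻] = (α₁ + 2α₂)·DIC
At pH 8.17: [H⁺]/K1 = 10^-2.28 = 0.0052481, K2/[H⁺] = 10^-0.92 = 0.12023
α₁ = 1/(1 + 0.0052481 + 0.12023) = 1/1.1255 = 0.8885; α₂ = α₁·K2/[H⁺] = 0.1068
α₁ + 2α₂ = 1.1022
DIC = CA / (α₁ + 2α₂) = 2.31 / 1.1022 = 2.10 mmol/kg

DIC = 2.10 mmol/kg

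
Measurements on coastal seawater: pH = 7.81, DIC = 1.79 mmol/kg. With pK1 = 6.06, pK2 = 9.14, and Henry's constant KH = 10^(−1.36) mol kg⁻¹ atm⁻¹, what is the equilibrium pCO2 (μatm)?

α₀ = 1 / (1 + K1/[H⁺] + K1K2/[H⁺]²) = 1 / (1 + 10^+1.75 + 10^+0.42)
   = 1 / (1 + 56.234 + 2.6303) = 1/59.864 = 0.01670
[CO2*] = α₀ × DIC = 0.01670 × 1.79 = 0.02990 mmol/kg
pCO2 = [CO2*]/KH = 2.990×10^-5 / 4.365×10^-2 = 685 μatm

pCO2 = 685 μatm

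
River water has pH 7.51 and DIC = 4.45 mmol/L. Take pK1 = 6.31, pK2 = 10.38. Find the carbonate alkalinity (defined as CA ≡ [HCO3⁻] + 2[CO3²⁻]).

CA = 4.19 mmol/L

CA = [HCO3⁻] + 2[CO3²⁻] = (α₁ + 2α₂)·DIC
At pH 7.51: [H⁺]/K1 = 10^-1.20 = 0.063096, K2/[H⁺] = 10^-2.87 = 0.0013490
α₁ = 1/(1 + 0.063096 + 0.0013490) = 1/1.0644 = 0.9395; α₂ = α₁·K2/[H⁺] = 0.001267
α₁ + 2α₂ = 0.9420
CA = 0.9420 × 4.45 = 4.19 mmol/L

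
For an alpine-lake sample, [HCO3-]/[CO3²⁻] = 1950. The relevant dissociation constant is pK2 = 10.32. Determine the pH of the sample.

pH = 7.03

From K2 = [H⁺][CO3²⁻]/[HCO3-]:  pH = pK2 − log₁₀([HCO3-]/[CO3²⁻])
log₁₀(1950) = +3.290
pH = 10.32 − (+3.290) = 7.03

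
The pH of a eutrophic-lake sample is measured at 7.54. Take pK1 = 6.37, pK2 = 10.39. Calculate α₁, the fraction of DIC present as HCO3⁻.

α₁ = 1 / (1 + [H⁺]/K1 + K2/[H⁺]) = 1 / (1 + 10^-1.17 + 10^-2.85)
   = 1 / (1 + 0.067608 + 0.0014125) = 1/1.0690 = 0.9354

α₁ = 0.935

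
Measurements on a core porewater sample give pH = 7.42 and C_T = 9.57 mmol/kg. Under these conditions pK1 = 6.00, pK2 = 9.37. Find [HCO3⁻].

[HCO3⁻] = 9.12 mmol/kg

α₁ = 1 / (1 + [H⁺]/K1 + K2/[H⁺]) = 1 / (1 + 10^-1.42 + 10^-1.95)
   = 1 / (1 + 0.038019 + 0.011220) = 1/1.0492 = 0.9531
[HCO3⁻] = α₁ × DIC = 0.9531 × 9.57 = 9.12 mmol/kg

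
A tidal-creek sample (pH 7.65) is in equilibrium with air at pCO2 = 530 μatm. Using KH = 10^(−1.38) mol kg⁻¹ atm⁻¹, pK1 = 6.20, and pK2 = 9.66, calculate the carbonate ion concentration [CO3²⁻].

[CO3²⁻] = 6.09 μmol/kg

[CO2*] = KH · pCO2 = 10^(−1.38) × 530×10^-6 = 2.209×10^-5 mol/kg
α₀ = 1/(1 + K1/[H⁺] + K1K2/[H⁺]²) = 1/(1 + 10^+1.45 + 10^-0.56) = 0.03395
DIC = [CO2*]/α₀ = 2.209×10^-5 / 0.03395 = 0.6509 mmol/kg
[CO3²⁻] = α₂·DIC; α₂ = 0.009349, so [CO3²⁻] = 0.009349 × 0.6509 = 0.00609 mmol/kg = 6.09 μmol/kg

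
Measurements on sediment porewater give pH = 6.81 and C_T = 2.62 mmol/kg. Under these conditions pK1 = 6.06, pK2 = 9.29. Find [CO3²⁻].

α₂ = 1 / (1 + [H⁺]/K2 + [H⁺]²/(K1K2)) = 1 / (1 + 10^+2.48 + 10^+1.73)
   = 1 / (1 + 302.00 + 53.703) = 1/356.70 = 0.002803
[CO3²⁻] = α₂ × DIC = 0.002803 × 2.62 = 0.00735 mmol/kg = 7.35 μmol/kg

[CO3²⁻] = 7.35 μmol/kg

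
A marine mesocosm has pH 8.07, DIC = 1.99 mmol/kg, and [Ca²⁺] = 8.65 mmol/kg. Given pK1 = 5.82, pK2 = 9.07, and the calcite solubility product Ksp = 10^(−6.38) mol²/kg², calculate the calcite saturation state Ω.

Ω = 3.73

α₂ = 1 / (1 + [H⁺]/K2 + [H⁺]²/(K1K2)) = 1 / (1 + 10^+1.00 + 10^-1.25)
   = 1 / (1 + 10.000 + 0.056234) = 1/11.056 = 0.09045
[CO3²⁻] = α₂ × DIC = 0.09045 × 1.99 = 0.1800 mmol/kg
Ksp = 10^(−6.38) = 4.169×10^-7
Ω = [Ca²⁺][CO3²⁻]/Ksp = (8.65×10^-3)(1.800×10^-4) / 4.169×10^-7 = 3.73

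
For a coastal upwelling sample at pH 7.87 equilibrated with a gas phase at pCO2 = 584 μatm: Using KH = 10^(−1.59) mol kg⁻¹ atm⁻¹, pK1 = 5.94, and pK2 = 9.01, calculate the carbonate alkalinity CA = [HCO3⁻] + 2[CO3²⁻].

CA = 1.46 mmol/kg

[CO2*] = KH · pCO2 = 10^(−1.59) × 584×10^-6 = 1.501×10^-5 mol/kg
α₀ = 1/(1 + K1/[H⁺] + K1K2/[H⁺]²) = 1/(1 + 10^+1.93 + 10^+0.79) = 0.01084
DIC = [CO2*]/α₀ = 1.501×10^-5 / 0.01084 = 1.385 mmol/kg
CA = (α₁ + 2α₂)·DIC = (0.9223 + 2×0.06682) × 1.385 = 1.46 mmol/kg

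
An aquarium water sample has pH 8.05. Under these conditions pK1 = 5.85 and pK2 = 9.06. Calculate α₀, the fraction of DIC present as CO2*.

α₀ = 1 / (1 + K1/[H⁺] + K1K2/[H⁺]²) = 1 / (1 + 10^+2.20 + 10^+1.19)
   = 1 / (1 + 158.49 + 15.488) = 1/174.98 = 0.005715

α₀ = 0.00572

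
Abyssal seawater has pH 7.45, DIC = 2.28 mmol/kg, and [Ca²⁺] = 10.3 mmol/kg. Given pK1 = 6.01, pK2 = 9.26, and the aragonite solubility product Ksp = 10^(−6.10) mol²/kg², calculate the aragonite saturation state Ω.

Ω = 0.435

α₂ = 1 / (1 + [H⁺]/K2 + [H⁺]²/(K1K2)) = 1 / (1 + 10^+1.81 + 10^+0.37)
   = 1 / (1 + 64.565 + 2.3442) = 1/67.910 = 0.01473
[CO3²⁻] = α₂ × DIC = 0.01473 × 2.28 = 0.03357 mmol/kg
Ksp = 10^(−6.10) = 7.943×10^-7
Ω = [Ca²⁺][CO3²⁻]/Ksp = (10.3×10^-3)(3.357×10^-5) / 7.943×10^-7 = 0.435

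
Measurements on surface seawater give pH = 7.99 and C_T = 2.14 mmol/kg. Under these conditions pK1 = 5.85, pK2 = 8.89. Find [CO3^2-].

[CO3²⁻] = 0.238 mmol/kg

α₂ = 1 / (1 + [H⁺]/K2 + [H⁺]²/(K1K2)) = 1 / (1 + 10^+0.90 + 10^-1.24)
   = 1 / (1 + 7.9433 + 0.057544) = 1/9.0008 = 0.1111
[CO3²⁻] = α₂ × DIC = 0.1111 × 2.14 = 0.238 mmol/kg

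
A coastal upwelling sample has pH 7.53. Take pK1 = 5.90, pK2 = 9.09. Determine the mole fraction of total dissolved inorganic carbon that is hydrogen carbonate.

α₁ = 0.951

α₁ = 1 / (1 + [H⁺]/K1 + K2/[H⁺]) = 1 / (1 + 10^-1.63 + 10^-1.56)
   = 1 / (1 + 0.023442 + 0.027542) = 1/1.0510 = 0.9515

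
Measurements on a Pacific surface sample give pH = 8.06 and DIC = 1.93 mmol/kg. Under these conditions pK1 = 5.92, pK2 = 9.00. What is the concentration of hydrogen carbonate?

[HCO3⁻] = 1.72 mmol/kg

α₁ = 1 / (1 + [H⁺]/K1 + K2/[H⁺]) = 1 / (1 + 10^-2.14 + 10^-0.94)
   = 1 / (1 + 0.0072444 + 0.11482) = 1/1.1221 = 0.8912
[HCO3⁻] = α₁ × DIC = 0.8912 × 1.93 = 1.72 mmol/kg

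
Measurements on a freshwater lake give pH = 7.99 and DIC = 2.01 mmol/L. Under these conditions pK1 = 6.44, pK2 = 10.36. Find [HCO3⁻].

α₁ = 1 / (1 + [H⁺]/K1 + K2/[H⁺]) = 1 / (1 + 10^-1.55 + 10^-2.37)
   = 1 / (1 + 0.028184 + 0.0042658) = 1/1.0324 = 0.9686
[HCO3⁻] = α₁ × DIC = 0.9686 × 2.01 = 1.95 mmol/L

[HCO3⁻] = 1.95 mmol/L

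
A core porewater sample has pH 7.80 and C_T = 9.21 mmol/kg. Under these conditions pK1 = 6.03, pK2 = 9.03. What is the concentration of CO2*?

α₀ = 1 / (1 + K1/[H⁺] + K1K2/[H⁺]²) = 1 / (1 + 10^+1.77 + 10^+0.54)
   = 1 / (1 + 58.884 + 3.4674) = 1/63.352 = 0.01578
[CO2*] = α₀ × DIC = 0.01578 × 9.21 = 0.145 mmol/kg

[CO2*] = 0.145 mmol/kg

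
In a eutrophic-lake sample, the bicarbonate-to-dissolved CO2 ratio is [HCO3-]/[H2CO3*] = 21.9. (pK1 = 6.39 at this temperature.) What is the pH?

pH = 7.73

From K1 = [H⁺][HCO3-]/[H2CO3*]:  pH = pK1 + log₁₀([HCO3-]/[H2CO3*])
log₁₀(21.9) = +1.340
pH = 6.39 + (+1.340) = 7.73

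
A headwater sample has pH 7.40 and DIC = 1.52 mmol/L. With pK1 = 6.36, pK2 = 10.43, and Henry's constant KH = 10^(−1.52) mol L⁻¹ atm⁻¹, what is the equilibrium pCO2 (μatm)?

pCO2 = 4200 μatm

α₀ = 1 / (1 + K1/[H⁺] + K1K2/[H⁺]²) = 1 / (1 + 10^+1.04 + 10^-1.99)
   = 1 / (1 + 10.965 + 0.010233) = 1/11.975 = 0.08351
[CO2*] = α₀ × DIC = 0.08351 × 1.52 = 0.1269 mmol/L
pCO2 = [CO2*]/KH = 1.269×10^-4 / 3.020×10^-2 = 4200 μatm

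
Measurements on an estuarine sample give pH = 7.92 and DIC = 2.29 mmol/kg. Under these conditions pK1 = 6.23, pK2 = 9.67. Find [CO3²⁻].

[CO3²⁻] = 0.0392 mmol/kg

α₂ = 1 / (1 + [H⁺]/K2 + [H⁺]²/(K1K2)) = 1 / (1 + 10^+1.75 + 10^+0.06)
   = 1 / (1 + 56.234 + 1.1482) = 1/58.382 = 0.01713
[CO3²⁻] = α₂ × DIC = 0.01713 × 2.29 = 0.0392 mmol/kg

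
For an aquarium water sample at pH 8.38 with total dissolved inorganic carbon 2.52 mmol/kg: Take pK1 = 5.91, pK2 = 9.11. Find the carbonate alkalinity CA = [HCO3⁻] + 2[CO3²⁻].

CA = [HCO3⁻] + 2[CO3²⁻] = (α₁ + 2α₂)·DIC
At pH 8.38: [H⁺]/K1 = 10^-2.47 = 0.0033884, K2/[H⁺] = 10^-0.73 = 0.18621
α₁ = 1/(1 + 0.0033884 + 0.18621) = 1/1.1896 = 0.8406; α₂ = α₁·K2/[H⁺] = 0.1565
α₁ + 2α₂ = 1.1537
CA = 1.1537 × 2.52 = 2.91 mmol/kg

CA = 2.91 mmol/kg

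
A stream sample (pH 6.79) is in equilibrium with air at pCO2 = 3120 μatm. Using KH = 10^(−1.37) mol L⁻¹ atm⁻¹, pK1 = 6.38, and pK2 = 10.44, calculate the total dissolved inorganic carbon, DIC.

[CO2*] = KH · pCO2 = 10^(−1.37) × 3120×10^-6 = 1.331×10^-4 mol/L
α₀ = 1/(1 + K1/[H⁺] + K1K2/[H⁺]²) = 1/(1 + 10^+0.41 + 10^-3.24) = 0.2800
DIC = [CO2*]/α₀ = 1.331×10^-4 / 0.2800 = 0.475 mmol/L

DIC = 0.475 mmol/L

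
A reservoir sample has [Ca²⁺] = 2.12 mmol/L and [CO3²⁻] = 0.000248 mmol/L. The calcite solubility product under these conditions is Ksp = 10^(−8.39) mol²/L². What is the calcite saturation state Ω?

Ω = 0.129

Ksp = 10^(−8.39) = 4.074×10^-9
Ω = [Ca²⁺][CO3²⁻]/Ksp = (2.12×10^-3)(0.000248×10^-3) / 4.074×10^-9 = 0.129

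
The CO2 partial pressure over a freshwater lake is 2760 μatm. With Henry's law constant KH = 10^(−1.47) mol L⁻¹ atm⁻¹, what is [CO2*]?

KH = 10^(−1.47) = 3.388×10^-2 mol L⁻¹ atm⁻¹
[CO2*] = KH · pCO2 = 3.388×10^-2 × 2760×10^-6 atm = 9.35×10^-5 mol/L

[CO2*] = 93.5 μmol/L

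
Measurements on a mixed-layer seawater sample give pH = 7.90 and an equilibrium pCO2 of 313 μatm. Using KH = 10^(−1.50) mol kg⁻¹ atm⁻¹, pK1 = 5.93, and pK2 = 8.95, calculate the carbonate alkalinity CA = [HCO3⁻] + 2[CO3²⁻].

[CO2*] = KH · pCO2 = 10^(−1.50) × 313×10^-6 = 9.898×10^-6 mol/kg
α₀ = 1/(1 + K1/[H⁺] + K1K2/[H⁺]²) = 1/(1 + 10^+1.97 + 10^+0.92) = 0.009742
DIC = [CO2*]/α₀ = 9.898×10^-6 / 0.009742 = 1.016 mmol/kg
CA = (α₁ + 2α₂)·DIC = (0.9092 + 2×0.08103) × 1.016 = 1.09 mmol/kg

CA = 1.09 mmol/kg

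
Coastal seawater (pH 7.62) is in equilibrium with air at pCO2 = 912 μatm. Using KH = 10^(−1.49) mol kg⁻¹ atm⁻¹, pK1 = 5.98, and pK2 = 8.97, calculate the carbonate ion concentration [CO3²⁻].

[CO3²⁻] = 0.0575 mmol/kg

[CO2*] = KH · pCO2 = 10^(−1.49) × 912×10^-6 = 2.951×10^-5 mol/kg
α₀ = 1/(1 + K1/[H⁺] + K1K2/[H⁺]²) = 1/(1 + 10^+1.64 + 10^+0.29) = 0.02146
DIC = [CO2*]/α₀ = 2.951×10^-5 / 0.02146 = 1.375 mmol/kg
[CO3²⁻] = α₂·DIC; α₂ = 0.04184, so [CO3²⁻] = 0.04184 × 1.375 = 0.0575 mmol/kg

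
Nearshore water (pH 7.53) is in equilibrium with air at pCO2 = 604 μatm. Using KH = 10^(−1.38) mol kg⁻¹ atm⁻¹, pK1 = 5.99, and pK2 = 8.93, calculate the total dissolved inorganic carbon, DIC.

DIC = 0.933 mmol/kg

[CO2*] = KH · pCO2 = 10^(−1.38) × 604×10^-6 = 2.518×10^-5 mol/kg
α₀ = 1/(1 + K1/[H⁺] + K1K2/[H⁺]²) = 1/(1 + 10^+1.54 + 10^+0.14) = 0.02699
DIC = [CO2*]/α₀ = 2.518×10^-5 / 0.02699 = 0.933 mmol/kg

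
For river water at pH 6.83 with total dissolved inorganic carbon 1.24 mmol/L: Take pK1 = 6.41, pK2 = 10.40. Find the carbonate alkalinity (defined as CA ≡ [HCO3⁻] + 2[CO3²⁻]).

CA = 0.899 mmol/L

CA = [HCO3⁻] + 2[CO3²⁻] = (α₁ + 2α₂)·DIC
At pH 6.83: [H⁺]/K1 = 10^-0.42 = 0.38019, K2/[H⁺] = 10^-3.57 = 0.00026915
α₁ = 1/(1 + 0.38019 + 0.00026915) = 1/1.3805 = 0.7244; α₂ = α₁·K2/[H⁺] = 0.0001950
α₁ + 2α₂ = 0.7248
CA = 0.7248 × 1.24 = 0.899 mmol/L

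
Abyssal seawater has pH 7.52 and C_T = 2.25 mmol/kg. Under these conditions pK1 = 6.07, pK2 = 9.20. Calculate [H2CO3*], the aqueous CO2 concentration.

α₀ = 1 / (1 + K1/[H⁺] + K1K2/[H⁺]²) = 1 / (1 + 10^+1.45 + 10^-0.23)
   = 1 / (1 + 28.184 + 0.58884) = 1/29.773 = 0.03359
[CO2*] = α₀ × DIC = 0.03359 × 2.25 = 0.0756 mmol/kg

[CO2*] = 0.0756 mmol/kg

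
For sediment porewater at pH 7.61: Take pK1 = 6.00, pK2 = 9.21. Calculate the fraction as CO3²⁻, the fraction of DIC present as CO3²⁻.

α₂ = 1 / (1 + [H⁺]/K2 + [H⁺]²/(K1K2)) = 1 / (1 + 10^+1.60 + 10^-0.01)
   = 1 / (1 + 39.811 + 0.97724) = 1/41.788 = 0.02393

α₂ = 0.0239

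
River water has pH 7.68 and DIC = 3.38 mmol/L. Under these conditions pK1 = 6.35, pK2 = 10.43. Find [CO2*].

[CO2*] = 0.151 mmol/L

α₀ = 1 / (1 + K1/[H⁺] + K1K2/[H⁺]²) = 1 / (1 + 10^+1.33 + 10^-1.42)
   = 1 / (1 + 21.380 + 0.038019) = 1/22.418 = 0.04461
[CO2*] = α₀ × DIC = 0.04461 × 3.38 = 0.151 mmol/L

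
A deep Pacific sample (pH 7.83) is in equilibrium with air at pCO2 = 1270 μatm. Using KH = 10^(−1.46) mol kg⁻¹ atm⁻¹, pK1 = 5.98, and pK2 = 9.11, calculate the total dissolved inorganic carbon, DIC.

[CO2*] = KH · pCO2 = 10^(−1.46) × 1270×10^-6 = 4.404×10^-5 mol/kg
α₀ = 1/(1 + K1/[H⁺] + K1K2/[H⁺]²) = 1/(1 + 10^+1.85 + 10^+0.57) = 0.01324
DIC = [CO2*]/α₀ = 4.404×10^-5 / 0.01324 = 3.33 mmol/kg

DIC = 3.33 mmol/kg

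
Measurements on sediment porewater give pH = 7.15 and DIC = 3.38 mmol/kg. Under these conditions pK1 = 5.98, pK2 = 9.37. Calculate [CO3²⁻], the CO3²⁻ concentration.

α₂ = 1 / (1 + [H⁺]/K2 + [H⁺]²/(K1K2)) = 1 / (1 + 10^+2.22 + 10^+1.05)
   = 1 / (1 + 165.96 + 11.220) = 1/178.18 = 0.005612
[CO3²⁻] = α₂ × DIC = 0.005612 × 3.38 = 0.0190 mmol/kg = 19.0 μmol/kg

[CO3²⁻] = 19.0 μmol/kg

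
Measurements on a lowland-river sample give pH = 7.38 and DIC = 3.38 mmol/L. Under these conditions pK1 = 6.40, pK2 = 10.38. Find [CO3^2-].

[CO3²⁻] = 3.06 μmol/L

α₂ = 1 / (1 + [H⁺]/K2 + [H⁺]²/(K1K2)) = 1 / (1 + 10^+3.00 + 10^+2.02)
   = 1 / (1 + 1000.0 + 104.71) = 1/1105.7 = 0.0009044
[CO3²⁻] = α₂ × DIC = 0.0009044 × 3.38 = 0.00306 mmol/L = 3.06 μmol/L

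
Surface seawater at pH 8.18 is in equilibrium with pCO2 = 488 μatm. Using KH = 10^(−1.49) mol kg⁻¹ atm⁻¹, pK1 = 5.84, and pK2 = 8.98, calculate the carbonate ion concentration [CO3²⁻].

[CO3²⁻] = 0.548 mmol/kg

[CO2*] = KH · pCO2 = 10^(−1.49) × 488×10^-6 = 1.579×10^-5 mol/kg
α₀ = 1/(1 + K1/[H⁺] + K1K2/[H⁺]²) = 1/(1 + 10^+2.34 + 10^+1.54) = 0.003930
DIC = [CO2*]/α₀ = 1.579×10^-5 / 0.003930 = 4.018 mmol/kg
[CO3²⁻] = α₂·DIC; α₂ = 0.1363, so [CO3²⁻] = 0.1363 × 4.018 = 0.548 mmol/kg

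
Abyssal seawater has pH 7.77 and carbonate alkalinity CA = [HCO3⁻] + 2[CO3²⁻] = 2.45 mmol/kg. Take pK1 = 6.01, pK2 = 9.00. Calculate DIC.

CA = [HCO3⁻] + 2[CO3²⁻] = (α₁ + 2α₂)·DIC
At pH 7.77: [H⁺]/K1 = 10^-1.76 = 0.017378, K2/[H⁺] = 10^-1.23 = 0.058884
α₁ = 1/(1 + 0.017378 + 0.058884) = 1/1.0763 = 0.9291; α₂ = α₁·K2/[H⁺] = 0.05471
α₁ + 2α₂ = 1.0386
DIC = CA / (α₁ + 2α₂) = 2.45 / 1.0386 = 2.36 mmol/kg

DIC = 2.36 mmol/kg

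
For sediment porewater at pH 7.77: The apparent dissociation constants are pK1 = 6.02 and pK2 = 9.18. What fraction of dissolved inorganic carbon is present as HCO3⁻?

α₁ = 0.946

α₁ = 1 / (1 + [H⁺]/K1 + K2/[H⁺]) = 1 / (1 + 10^-1.75 + 10^-1.41)
   = 1 / (1 + 0.017783 + 0.038905) = 1/1.0567 = 0.9464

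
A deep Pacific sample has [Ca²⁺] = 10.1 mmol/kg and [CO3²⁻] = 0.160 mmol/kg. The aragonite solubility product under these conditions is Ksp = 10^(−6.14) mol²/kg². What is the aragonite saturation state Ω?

Ω = 2.23

Ksp = 10^(−6.14) = 7.244×10^-7
Ω = [Ca²⁺][CO3²⁻]/Ksp = (10.1×10^-3)(0.160×10^-3) / 7.244×10^-7 = 2.23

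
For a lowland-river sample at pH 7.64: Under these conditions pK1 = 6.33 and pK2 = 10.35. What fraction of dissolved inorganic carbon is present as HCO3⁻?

α₁ = 0.952

α₁ = 1 / (1 + [H⁺]/K1 + K2/[H⁺]) = 1 / (1 + 10^-1.31 + 10^-2.71)
   = 1 / (1 + 0.048978 + 0.0019498) = 1/1.0509 = 0.9515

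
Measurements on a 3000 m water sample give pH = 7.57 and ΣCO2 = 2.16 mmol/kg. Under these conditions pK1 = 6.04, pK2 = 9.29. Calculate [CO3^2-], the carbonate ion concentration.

[CO3²⁻] = 0.0393 mmol/kg

α₂ = 1 / (1 + [H⁺]/K2 + [H⁺]²/(K1K2)) = 1 / (1 + 10^+1.72 + 10^+0.19)
   = 1 / (1 + 52.481 + 1.5488) = 1/55.030 = 0.01817
[CO3²⁻] = α₂ × DIC = 0.01817 × 2.16 = 0.0393 mmol/kg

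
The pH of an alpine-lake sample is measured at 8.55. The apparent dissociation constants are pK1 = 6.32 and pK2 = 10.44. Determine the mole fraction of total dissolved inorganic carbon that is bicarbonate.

α₁ = 0.982

α₁ = 1 / (1 + [H⁺]/K1 + K2/[H⁺]) = 1 / (1 + 10^-2.23 + 10^-1.89)
   = 1 / (1 + 0.0058884 + 0.012882) = 1/1.0188 = 0.9816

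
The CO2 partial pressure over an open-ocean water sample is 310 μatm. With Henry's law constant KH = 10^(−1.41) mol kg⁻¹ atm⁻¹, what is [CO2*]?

[CO2*] = 12.1 μmol/kg

KH = 10^(−1.41) = 3.890×10^-2 mol kg⁻¹ atm⁻¹
[CO2*] = KH · pCO2 = 3.890×10^-2 × 310×10^-6 atm = 1.21×10^-5 mol/kg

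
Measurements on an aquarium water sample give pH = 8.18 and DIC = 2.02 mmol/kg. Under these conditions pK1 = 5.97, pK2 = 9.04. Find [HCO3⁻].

[HCO3⁻] = 1.77 mmol/kg

α₁ = 1 / (1 + [H⁺]/K1 + K2/[H⁺]) = 1 / (1 + 10^-2.21 + 10^-0.86)
   = 1 / (1 + 0.0061660 + 0.13804) = 1/1.1442 = 0.8740
[HCO3⁻] = α₁ × DIC = 0.8740 × 2.02 = 1.77 mmol/kg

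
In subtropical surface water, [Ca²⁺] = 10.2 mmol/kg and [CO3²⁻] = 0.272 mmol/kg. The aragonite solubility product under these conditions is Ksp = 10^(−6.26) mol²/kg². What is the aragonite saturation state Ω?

Ω = 5.05

Ksp = 10^(−6.26) = 5.495×10^-7
Ω = [Ca²⁺][CO3²⁻]/Ksp = (10.2×10^-3)(0.272×10^-3) / 5.495×10^-7 = 5.05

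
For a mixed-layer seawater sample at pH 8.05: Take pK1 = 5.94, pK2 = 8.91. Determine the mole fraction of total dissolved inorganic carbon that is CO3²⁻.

α₂ = 1 / (1 + [H⁺]/K2 + [H⁺]²/(K1K2)) = 1 / (1 + 10^+0.86 + 10^-1.25)
   = 1 / (1 + 7.2444 + 0.056234) = 1/8.3006 = 0.1205

α₂ = 0.120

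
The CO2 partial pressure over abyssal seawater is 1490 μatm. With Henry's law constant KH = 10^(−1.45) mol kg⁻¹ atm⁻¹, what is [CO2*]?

KH = 10^(−1.45) = 3.548×10^-2 mol kg⁻¹ atm⁻¹
[CO2*] = KH · pCO2 = 3.548×10^-2 × 1490×10^-6 atm = 5.29×10^-5 mol/kg

[CO2*] = 52.9 μmol/kg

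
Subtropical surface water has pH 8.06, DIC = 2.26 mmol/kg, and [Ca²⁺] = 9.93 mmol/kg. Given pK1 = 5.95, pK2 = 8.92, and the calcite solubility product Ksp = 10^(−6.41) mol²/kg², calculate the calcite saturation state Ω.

Ω = 6.95

α₂ = 1 / (1 + [H⁺]/K2 + [H⁺]²/(K1K2)) = 1 / (1 + 10^+0.86 + 10^-1.25)
   = 1 / (1 + 7.2444 + 0.056234) = 1/8.3006 = 0.1205
[CO3²⁻] = α₂ × DIC = 0.1205 × 2.26 = 0.2723 mmol/kg
Ksp = 10^(−6.41) = 3.890×10^-7
Ω = [Ca²⁺][CO3²⁻]/Ksp = (9.93×10^-3)(2.723×10^-4) / 3.890×10^-7 = 6.95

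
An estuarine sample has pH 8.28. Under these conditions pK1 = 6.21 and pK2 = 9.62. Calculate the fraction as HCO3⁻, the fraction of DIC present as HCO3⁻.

α₁ = 0.949

α₁ = 1 / (1 + [H⁺]/K1 + K2/[H⁺]) = 1 / (1 + 10^-2.07 + 10^-1.34)
   = 1 / (1 + 0.0085114 + 0.045709) = 1/1.0542 = 0.9486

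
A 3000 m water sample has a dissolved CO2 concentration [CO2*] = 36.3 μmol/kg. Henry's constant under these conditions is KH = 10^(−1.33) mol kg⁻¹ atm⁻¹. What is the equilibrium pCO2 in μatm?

pCO2 = 776 μatm

KH = 10^(−1.33) = 4.677×10^-2 mol kg⁻¹ atm⁻¹
pCO2 = [CO2*]/KH = 36.3×10^-6 / 4.677×10^-2 = 7.76×10^-4 atm = 776 μatm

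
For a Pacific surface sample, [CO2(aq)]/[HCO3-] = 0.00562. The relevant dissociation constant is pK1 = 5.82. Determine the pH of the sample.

pH = 8.07

From K1 = [H⁺][HCO3-]/[CO2(aq)]:  pH = pK1 − log₁₀([CO2(aq)]/[HCO3-])
log₁₀(0.00562) = -2.250
pH = 5.82 − (-2.250) = 8.07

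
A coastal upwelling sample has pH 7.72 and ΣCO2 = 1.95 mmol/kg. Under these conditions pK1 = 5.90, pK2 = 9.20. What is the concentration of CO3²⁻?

[CO3²⁻] = 0.0616 mmol/kg

α₂ = 1 / (1 + [H⁺]/K2 + [H⁺]²/(K1K2)) = 1 / (1 + 10^+1.48 + 10^-0.34)
   = 1 / (1 + 30.200 + 0.45709) = 1/31.657 = 0.03159
[CO3²⁻] = α₂ × DIC = 0.03159 × 1.95 = 0.0616 mmol/kg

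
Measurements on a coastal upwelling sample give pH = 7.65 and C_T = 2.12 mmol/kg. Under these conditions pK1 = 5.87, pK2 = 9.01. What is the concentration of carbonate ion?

α₂ = 1 / (1 + [H⁺]/K2 + [H⁺]²/(K1K2)) = 1 / (1 + 10^+1.36 + 10^-0.42)
   = 1 / (1 + 22.909 + 0.38019) = 1/24.289 = 0.04117
[CO3²⁻] = α₂ × DIC = 0.04117 × 2.12 = 0.0873 mmol/kg

[CO3²⁻] = 0.0873 mmol/kg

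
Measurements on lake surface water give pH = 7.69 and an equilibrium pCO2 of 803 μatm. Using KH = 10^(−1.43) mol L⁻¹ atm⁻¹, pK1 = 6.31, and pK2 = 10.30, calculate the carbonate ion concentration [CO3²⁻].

[CO2*] = KH · pCO2 = 10^(−1.43) × 803×10^-6 = 2.983×10^-5 mol/L
α₀ = 1/(1 + K1/[H⁺] + K1K2/[H⁺]²) = 1/(1 + 10^+1.38 + 10^-1.23) = 0.03992
DIC = [CO2*]/α₀ = 2.983×10^-5 / 0.03992 = 0.7473 mmol/L
[CO3²⁻] = α₂·DIC; α₂ = 0.002351, so [CO3²⁻] = 0.002351 × 0.7473 = 0.00176 mmol/L = 1.76 μmol/L

[CO3²⁻] = 1.76 μmol/L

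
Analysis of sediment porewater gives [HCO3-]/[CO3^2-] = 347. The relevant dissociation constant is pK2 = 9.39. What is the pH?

From K2 = [H⁺][CO3^2-]/[HCO3-]:  pH = pK2 − log₁₀([HCO3-]/[CO3^2-])
log₁₀(347) = +2.540
pH = 9.39 − (+2.540) = 6.85

pH = 6.85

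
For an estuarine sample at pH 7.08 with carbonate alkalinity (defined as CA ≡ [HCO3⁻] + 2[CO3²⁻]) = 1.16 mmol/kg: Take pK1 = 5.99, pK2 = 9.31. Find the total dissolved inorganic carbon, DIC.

CA = [HCO3⁻] + 2[CO3²⁻] = (α₁ + 2α₂)·DIC
At pH 7.08: [H⁺]/K1 = 10^-1.09 = 0.081283, K2/[H⁺] = 10^-2.23 = 0.0058884
α₁ = 1/(1 + 0.081283 + 0.0058884) = 1/1.0872 = 0.9198; α₂ = α₁·K2/[H⁺] = 0.005416
α₁ + 2α₂ = 0.9307
DIC = CA / (α₁ + 2α₂) = 1.16 / 0.9307 = 1.25 mmol/kg

DIC = 1.25 mmol/kg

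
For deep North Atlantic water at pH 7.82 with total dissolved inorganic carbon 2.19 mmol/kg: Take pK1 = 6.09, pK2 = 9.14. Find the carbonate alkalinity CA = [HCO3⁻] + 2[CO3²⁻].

CA = 2.25 mmol/kg

CA = [HCO3⁻] + 2[CO3²⁻] = (α₁ + 2α₂)·DIC
At pH 7.82: [H⁺]/K1 = 10^-1.73 = 0.018621, K2/[H⁺] = 10^-1.32 = 0.047863
α₁ = 1/(1 + 0.018621 + 0.047863) = 1/1.0665 = 0.9377; α₂ = α₁·K2/[H⁺] = 0.04488
α₁ + 2α₂ = 1.0274
CA = 1.0274 × 2.19 = 2.25 mmol/kg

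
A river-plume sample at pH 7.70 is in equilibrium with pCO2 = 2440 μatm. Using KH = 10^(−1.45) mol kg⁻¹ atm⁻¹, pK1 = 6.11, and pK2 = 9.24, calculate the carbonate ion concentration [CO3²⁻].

[CO2*] = KH · pCO2 = 10^(−1.45) × 2440×10^-6 = 8.657×10^-5 mol/kg
α₀ = 1/(1 + K1/[H⁺] + K1K2/[H⁺]²) = 1/(1 + 10^+1.59 + 10^+0.05) = 0.02437
DIC = [CO2*]/α₀ = 8.657×10^-5 / 0.02437 = 3.552 mmol/kg
[CO3²⁻] = α₂·DIC; α₂ = 0.02735, so [CO3²⁻] = 0.02735 × 3.552 = 0.0971 mmol/kg

[CO3²⁻] = 0.0971 mmol/kg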